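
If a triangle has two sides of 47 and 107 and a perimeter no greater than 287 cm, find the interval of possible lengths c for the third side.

Triangle inequality alone gives 60 < c < 154.
The perimeter condition gives c ≤ 287 − 47 − 107 = 133.
Intersecting the two: 60 < c ≤ 133.

60 < c ≤ 133 cm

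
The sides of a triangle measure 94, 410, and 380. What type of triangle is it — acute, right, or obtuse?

obtuse

Compare the square of the longest side to the sum of squares of the other two: 94² + 380² = 153236 < 168100 = 410².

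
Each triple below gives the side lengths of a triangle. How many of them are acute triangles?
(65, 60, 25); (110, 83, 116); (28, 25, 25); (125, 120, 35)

(65,60,25): 25²+60² = 4225 = 65² → right
(110,83,116): 83²+110² = 18989 > 13456 = 116² → acute
(28,25,25): 25²+25² = 1250 > 784 = 28² → acute
(125,120,35): 35²+120² = 15625 = 125² → right
2 of the 4 are acute.

2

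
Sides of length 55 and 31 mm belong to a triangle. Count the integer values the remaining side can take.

The third side lies in the open interval (24, 86).
Integers from 25 to 85 inclusive: 85 − 25 + 1 = 61.

61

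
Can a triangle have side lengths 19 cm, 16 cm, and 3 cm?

The two shorter sides sum to 19, exactly equal to the longest side 19.
That gives only a degenerate (flat) triangle — the inequality must be strict.

No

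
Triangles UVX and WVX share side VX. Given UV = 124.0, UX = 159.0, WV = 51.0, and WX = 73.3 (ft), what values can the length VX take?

From triangle UVX: |124.0 − 159.0| < VX < 124.0 + 159.0, i.e. 35.0 < VX < 283.0.
From triangle WVX: 22.3 < VX < 124.3.
Both must hold, so VX lies in the intersection.

35.0 < VX < 124.3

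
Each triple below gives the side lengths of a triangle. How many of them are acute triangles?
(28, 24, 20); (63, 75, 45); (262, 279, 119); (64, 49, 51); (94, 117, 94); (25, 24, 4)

(28,24,20): 20²+24² = 976 > 784 = 28² → acute
(63,75,45): 45²+63² = 5994 > 5625 = 75² → acute
(262,279,119): 119²+262² = 82805 > 77841 = 279² → acute
(64,49,51): 49²+51² = 5002 > 4096 = 64² → acute
(94,117,94): 94²+94² = 17672 > 13689 = 117² → acute
(25,24,4): 4²+24² = 592 < 625 = 25² → obtuse
5 of the 6 are acute.

5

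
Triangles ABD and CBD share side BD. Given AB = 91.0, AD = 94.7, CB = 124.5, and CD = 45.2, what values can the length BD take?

From triangle ABD: |91.0 − 94.7| < BD < 91.0 + 94.7, i.e. 3.7 < BD < 185.7.
From triangle CBD: 79.3 < BD < 169.7.
Both must hold, so BD lies in the intersection.

79.3 < BD < 169.7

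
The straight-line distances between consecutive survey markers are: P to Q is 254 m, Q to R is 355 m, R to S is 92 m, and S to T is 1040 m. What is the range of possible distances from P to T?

The maximum is all hops collinear in one direction: 254 + 355 + 92 + 1040 = 1741.
The longest hop is 1040; the others sum to 701. Folding the others back against it leaves at least 1040 − 701 = 339.

339 ≤ PT ≤ 1741 m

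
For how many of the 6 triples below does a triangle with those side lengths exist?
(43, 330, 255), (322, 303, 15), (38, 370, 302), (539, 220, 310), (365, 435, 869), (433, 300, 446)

1

(43,255,330): 43+255 ≤ 330 → not valid
(15,303,322): 15+303 ≤ 322 → not valid
(38,302,370): 38+302 ≤ 370 → not valid
(220,310,539): 220+310 ≤ 539 → not valid
(365,435,869): 365+435 ≤ 869 → not valid
(300,433,446): 300+433 > 446 → valid
1 of the 6 triples forms a triangle.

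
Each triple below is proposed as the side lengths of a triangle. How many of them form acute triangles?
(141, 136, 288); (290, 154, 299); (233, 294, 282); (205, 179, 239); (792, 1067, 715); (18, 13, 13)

4

(141,136,288): 136+141 ≤ 288, not a triangle
(290,154,299): 154²+290² = 107816 > 89401 = 299² → acute
(233,294,282): 233²+282² = 133813 > 86436 = 294² → acute
(205,179,239): 179²+205² = 74066 > 57121 = 239² → acute
(792,1067,715): 715²+792² = 1138489 = 1067² → right
(18,13,13): 13²+13² = 338 > 324 = 18² → acute
4 of the 6 are acute.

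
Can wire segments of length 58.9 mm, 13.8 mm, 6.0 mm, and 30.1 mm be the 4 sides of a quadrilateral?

No

For a quadrilateral, each side must be shorter than the sum of the others.
Here the longest side is 58.9, but the remaining 3 sides sum to only 49.9.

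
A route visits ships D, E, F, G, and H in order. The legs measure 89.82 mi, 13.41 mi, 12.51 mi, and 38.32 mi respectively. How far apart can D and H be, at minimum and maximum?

The maximum is all hops collinear in one direction: 89.82 + 13.41 + 12.51 + 38.32 = 154.06.
The longest hop is 89.82; the others sum to 64.24. Folding the others back against it leaves at least 89.82 − 64.24 = 25.58.

25.58 ≤ DH ≤ 154.06 mi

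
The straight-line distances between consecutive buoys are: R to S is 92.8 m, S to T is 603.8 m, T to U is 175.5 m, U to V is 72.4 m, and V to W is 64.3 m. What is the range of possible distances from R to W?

198.8 ≤ RW ≤ 1008.8 m

The maximum is all hops collinear in one direction: 92.8 + 603.8 + 175.5 + 72.4 + 64.3 = 1008.8.
The longest hop is 603.8; the others sum to 405.0. Folding the others back against it leaves at least 603.8 − 405.0 = 198.8.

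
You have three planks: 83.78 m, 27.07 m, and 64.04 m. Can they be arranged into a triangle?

The longest side is 83.78, and the other two sum to 91.11.
Since 91.11 > 83.78, the triangle inequality holds.

Yes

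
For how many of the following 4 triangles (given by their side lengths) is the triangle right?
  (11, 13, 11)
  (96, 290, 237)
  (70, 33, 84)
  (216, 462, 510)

(11,13,11): 11²+11² = 242 > 169 = 13² → acute
(96,290,237): 96²+237² = 65385 < 84100 = 290² → obtuse
(70,33,84): 33²+70² = 5989 < 7056 = 84² → obtuse
(216,462,510): 216²+462² = 260100 = 510² → right
1 of the 4 is right.

1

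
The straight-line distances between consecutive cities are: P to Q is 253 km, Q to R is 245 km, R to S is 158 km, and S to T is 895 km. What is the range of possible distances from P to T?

239 ≤ PT ≤ 1551 km

The maximum is all hops collinear in one direction: 253 + 245 + 158 + 895 = 1551.
The longest hop is 895; the others sum to 656. Folding the others back against it leaves at least 895 − 656 = 239.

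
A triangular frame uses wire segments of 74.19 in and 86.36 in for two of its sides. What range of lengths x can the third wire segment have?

12.17 < x < 160.55

By the triangle inequality, x must be less than 74.19 + 86.36 = 160.55 and greater than |74.19 − 86.36| = 12.17.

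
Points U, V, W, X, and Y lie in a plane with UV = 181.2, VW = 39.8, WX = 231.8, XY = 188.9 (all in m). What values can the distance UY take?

The maximum is all hops collinear in one direction: 181.2 + 39.8 + 231.8 + 188.9 = 641.7.
The longest hop is 231.8; the others sum to 409.9. Since 231.8 ≤ 409.9, the path can fold back on itself completely, so the minimum distance is 0.

0 ≤ UY ≤ 641.7 m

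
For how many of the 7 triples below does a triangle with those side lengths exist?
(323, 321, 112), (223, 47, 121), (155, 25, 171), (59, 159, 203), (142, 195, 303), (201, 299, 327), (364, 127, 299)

6

(112,321,323): 112+321 > 323 → valid
(47,121,223): 47+121 ≤ 223 → not valid
(25,155,171): 25+155 > 171 → valid
(59,159,203): 59+159 > 203 → valid
(142,195,303): 142+195 > 303 → valid
(201,299,327): 201+299 > 327 → valid
(127,299,364): 127+299 > 364 → valid
6 of the 7 triples form a triangle.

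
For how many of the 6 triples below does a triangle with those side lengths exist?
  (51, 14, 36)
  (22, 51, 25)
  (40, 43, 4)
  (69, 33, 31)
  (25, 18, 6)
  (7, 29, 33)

(14,36,51): 14+36 ≤ 51 → not valid
(22,25,51): 22+25 ≤ 51 → not valid
(4,40,43): 4+40 > 43 → valid
(31,33,69): 31+33 ≤ 69 → not valid
(6,18,25): 6+18 ≤ 25 → not valid
(7,29,33): 7+29 > 33 → valid
2 of the 6 triples form a triangle.

2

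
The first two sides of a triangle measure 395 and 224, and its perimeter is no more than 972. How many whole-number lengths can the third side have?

Triangle inequality: 171 < x < 619. Perimeter ≤ 972 gives x ≤ 972 − 395 − 224 = 353.
So 171 < x ≤ 353; integers 172 through 353: 182 values.

182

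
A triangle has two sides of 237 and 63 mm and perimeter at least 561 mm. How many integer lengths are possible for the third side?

Triangle inequality: 174 < x < 300. Perimeter ≥ 561 gives x ≥ 561 − 237 − 63 = 261.
So 261 ≤ x < 300; integers 261 through 299: 39 values.

39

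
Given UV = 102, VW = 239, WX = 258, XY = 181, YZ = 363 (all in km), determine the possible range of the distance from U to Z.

0 ≤ UZ ≤ 1143 km

The maximum is all hops collinear in one direction: 102 + 239 + 258 + 181 + 363 = 1143.
The longest hop is 363; the others sum to 780. Since 363 ≤ 780, the path can fold back on itself completely, so the minimum distance is 0.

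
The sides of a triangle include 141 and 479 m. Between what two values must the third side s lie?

By the triangle inequality, s must be less than 141 + 479 = 620 and greater than |141 − 479| = 338.

338 < s < 620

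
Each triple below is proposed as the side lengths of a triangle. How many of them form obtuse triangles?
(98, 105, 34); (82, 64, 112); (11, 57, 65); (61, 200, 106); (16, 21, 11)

(98,105,34): 34²+98² = 10760 < 11025 = 105² → obtuse
(82,64,112): 64²+82² = 10820 < 12544 = 112² → obtuse
(11,57,65): 11²+57² = 3370 < 4225 = 65² → obtuse
(61,200,106): 61+106 ≤ 200, not a triangle
(16,21,11): 11²+16² = 377 < 441 = 21² → obtuse
4 of the 5 are obtuse.

4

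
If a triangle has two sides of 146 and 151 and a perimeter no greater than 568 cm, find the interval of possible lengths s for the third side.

Triangle inequality alone gives 5 < s < 297.
The perimeter condition gives s ≤ 568 − 146 − 151 = 271.
Intersecting the two: 5 < s ≤ 271.

5 < s ≤ 271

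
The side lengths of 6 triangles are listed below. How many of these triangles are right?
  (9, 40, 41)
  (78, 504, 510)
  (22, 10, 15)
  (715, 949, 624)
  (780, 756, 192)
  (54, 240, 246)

(9,40,41): 9²+40² = 1681 = 41² → right
(78,504,510): 78²+504² = 260100 = 510² → right
(22,10,15): 10²+15² = 325 < 484 = 22² → obtuse
(715,949,624): 624²+715² = 900601 = 949² → right
(780,756,192): 192²+756² = 608400 = 780² → right
(54,240,246): 54²+240² = 60516 = 246² → right
5 of the 6 are right.

5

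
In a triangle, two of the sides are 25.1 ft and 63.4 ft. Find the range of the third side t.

By the triangle inequality, t must be less than 25.1 + 63.4 = 88.5 and greater than |25.1 − 63.4| = 38.3.

38.3 < t < 88.5 (ft)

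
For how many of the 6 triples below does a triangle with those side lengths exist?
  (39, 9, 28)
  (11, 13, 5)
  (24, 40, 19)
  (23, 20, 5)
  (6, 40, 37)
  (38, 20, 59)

(9,28,39): 9+28 ≤ 39 → not valid
(5,11,13): 5+11 > 13 → valid
(19,24,40): 19+24 > 40 → valid
(5,20,23): 5+20 > 23 → valid
(6,37,40): 6+37 > 40 → valid
(20,38,59): 20+38 ≤ 59 → not valid
4 of the 6 triples form a triangle.

4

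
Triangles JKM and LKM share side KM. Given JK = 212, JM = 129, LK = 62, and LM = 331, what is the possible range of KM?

From triangle JKM: |212 − 129| < KM < 212 + 129, i.e. 83 < KM < 341.
From triangle LKM: 269 < KM < 393.
Both must hold, so KM lies in the intersection.

269 < KM < 341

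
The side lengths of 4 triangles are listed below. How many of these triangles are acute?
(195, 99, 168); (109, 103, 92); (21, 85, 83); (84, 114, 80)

(195,99,168): 99²+168² = 38025 = 195² → right
(109,103,92): 92²+103² = 19073 > 11881 = 109² → acute
(21,85,83): 21²+83² = 7330 > 7225 = 85² → acute
(84,114,80): 80²+84² = 13456 > 12996 = 114² → acute
3 of the 4 are acute.

3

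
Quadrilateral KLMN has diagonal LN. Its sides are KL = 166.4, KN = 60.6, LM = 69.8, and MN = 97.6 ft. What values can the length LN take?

From triangle KLN: |166.4 − 60.6| < LN < 166.4 + 60.6, i.e. 105.8 < LN < 227.0.
From triangle MLN: 27.8 < LN < 167.4.
Both must hold, so LN lies in the intersection.

105.8 < LN < 167.4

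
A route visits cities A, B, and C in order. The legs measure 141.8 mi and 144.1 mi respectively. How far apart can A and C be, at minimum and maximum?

2.3 ≤ AC ≤ 285.9 mi

By the triangle inequality, |141.8 − 144.1| ≤ AC ≤ 141.8 + 144.1.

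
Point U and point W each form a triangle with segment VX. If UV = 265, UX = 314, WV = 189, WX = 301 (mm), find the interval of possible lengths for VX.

From triangle UVX: |265 − 314| < VX < 265 + 314, i.e. 49 < VX < 579.
From triangle WVX: 112 < VX < 490.
Both must hold, so VX lies in the intersection.

112 < VX < 490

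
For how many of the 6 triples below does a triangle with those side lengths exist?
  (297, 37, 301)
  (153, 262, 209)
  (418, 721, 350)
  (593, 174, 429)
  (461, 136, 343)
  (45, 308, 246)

5

(37,297,301): 37+297 > 301 → valid
(153,209,262): 153+209 > 262 → valid
(350,418,721): 350+418 > 721 → valid
(174,429,593): 174+429 > 593 → valid
(136,343,461): 136+343 > 461 → valid
(45,246,308): 45+246 ≤ 308 → not valid
5 of the 6 triples form a triangle.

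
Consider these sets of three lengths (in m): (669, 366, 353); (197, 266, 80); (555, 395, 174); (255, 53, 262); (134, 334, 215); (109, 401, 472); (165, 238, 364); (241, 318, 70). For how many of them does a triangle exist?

(353,366,669): 353+366 > 669 → valid
(80,197,266): 80+197 > 266 → valid
(174,395,555): 174+395 > 555 → valid
(53,255,262): 53+255 > 262 → valid
(134,215,334): 134+215 > 334 → valid
(109,401,472): 109+401 > 472 → valid
(165,238,364): 165+238 > 364 → valid
(70,241,318): 70+241 ≤ 318 → not valid
7 of the 8 triples form a triangle.

7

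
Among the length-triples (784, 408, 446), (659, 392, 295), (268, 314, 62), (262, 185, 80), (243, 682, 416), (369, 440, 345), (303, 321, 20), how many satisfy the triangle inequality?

6

(408,446,784): 408+446 > 784 → valid
(295,392,659): 295+392 > 659 → valid
(62,268,314): 62+268 > 314 → valid
(80,185,262): 80+185 > 262 → valid
(243,416,682): 243+416 ≤ 682 → not valid
(345,369,440): 345+369 > 440 → valid
(20,303,321): 20+303 > 321 → valid
6 of the 7 triples form a triangle.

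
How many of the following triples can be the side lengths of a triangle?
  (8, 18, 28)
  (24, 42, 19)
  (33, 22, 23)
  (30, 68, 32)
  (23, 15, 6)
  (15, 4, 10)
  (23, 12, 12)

3

(8,18,28): 8+18 ≤ 28 → not valid
(19,24,42): 19+24 > 42 → valid
(22,23,33): 22+23 > 33 → valid
(30,32,68): 30+32 ≤ 68 → not valid
(6,15,23): 6+15 ≤ 23 → not valid
(4,10,15): 4+10 ≤ 15 → not valid
(12,12,23): 12+12 > 23 → valid
3 of the 7 triples form a triangle.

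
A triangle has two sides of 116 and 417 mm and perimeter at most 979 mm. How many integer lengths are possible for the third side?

145

Triangle inequality: 301 < x < 533. Perimeter ≤ 979 gives x ≤ 979 − 116 − 417 = 446.
So 301 < x ≤ 446; integers 302 through 446: 145 values.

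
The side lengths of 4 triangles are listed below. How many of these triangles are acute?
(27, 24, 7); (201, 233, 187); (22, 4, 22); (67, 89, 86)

3

(27,24,7): 7²+24² = 625 < 729 = 27² → obtuse
(201,233,187): 187²+201² = 75370 > 54289 = 233² → acute
(22,4,22): 4²+22² = 500 > 484 = 22² → acute
(67,89,86): 67²+86² = 11885 > 7921 = 89² → acute
3 of the 4 are acute.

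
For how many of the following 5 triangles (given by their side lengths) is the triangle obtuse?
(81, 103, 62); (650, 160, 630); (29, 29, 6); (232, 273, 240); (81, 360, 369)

1

(81,103,62): 62²+81² = 10405 < 10609 = 103² → obtuse
(650,160,630): 160²+630² = 422500 = 650² → right
(29,29,6): 6²+29² = 877 > 841 = 29² → acute
(232,273,240): 232²+240² = 111424 > 74529 = 273² → acute
(81,360,369): 81²+360² = 136161 = 369² → right
1 of the 5 is obtuse.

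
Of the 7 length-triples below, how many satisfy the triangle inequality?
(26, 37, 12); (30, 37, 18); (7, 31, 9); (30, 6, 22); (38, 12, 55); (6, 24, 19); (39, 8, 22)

3

(12,26,37): 12+26 > 37 → valid
(18,30,37): 18+30 > 37 → valid
(7,9,31): 7+9 ≤ 31 → not valid
(6,22,30): 6+22 ≤ 30 → not valid
(12,38,55): 12+38 ≤ 55 → not valid
(6,19,24): 6+19 > 24 → valid
(8,22,39): 8+22 ≤ 39 → not valid
3 of the 7 triples form a triangle.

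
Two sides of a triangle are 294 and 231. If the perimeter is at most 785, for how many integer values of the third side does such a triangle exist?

197

Triangle inequality: 63 < x < 525. Perimeter ≤ 785 gives x ≤ 785 − 294 − 231 = 260.
So 63 < x ≤ 260; integers 64 through 260: 197 values.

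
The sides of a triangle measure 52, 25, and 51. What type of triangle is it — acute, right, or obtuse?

Compare the square of the longest side to the sum of squares of the other two: 25² + 51² = 3226 > 2704 = 52².

acute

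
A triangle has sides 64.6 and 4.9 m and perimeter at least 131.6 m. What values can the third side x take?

62.1 ≤ x < 69.5

Triangle inequality alone gives 59.7 < x < 69.5.
The perimeter condition gives x ≥ 131.6 − 64.6 − 4.9 = 62.1.
Intersecting the two: 62.1 ≤ x < 69.5.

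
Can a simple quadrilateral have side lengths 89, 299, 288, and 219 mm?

A quadrilateral exists iff every side is shorter than the sum of the others — equivalently, the longest side is less than the sum of the rest.
Longest side 299 < 596 (sum of the remaining 3), so yes.

Yes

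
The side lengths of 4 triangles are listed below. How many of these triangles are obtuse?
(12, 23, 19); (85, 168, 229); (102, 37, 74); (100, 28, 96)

3

(12,23,19): 12²+19² = 505 < 529 = 23² → obtuse
(85,168,229): 85²+168² = 35449 < 52441 = 229² → obtuse
(102,37,74): 37²+74² = 6845 < 10404 = 102² → obtuse
(100,28,96): 28²+96² = 10000 = 100² → right
3 of the 4 are obtuse.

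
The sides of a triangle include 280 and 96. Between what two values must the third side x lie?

184 < x < 376

By the triangle inequality, x must be less than 280 + 96 = 376 and greater than |280 − 96| = 184.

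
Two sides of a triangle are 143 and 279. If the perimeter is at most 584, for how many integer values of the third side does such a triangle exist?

26

Triangle inequality: 136 < x < 422. Perimeter ≤ 584 gives x ≤ 584 − 143 − 279 = 162.
So 136 < x ≤ 162; integers 137 through 162: 26 values.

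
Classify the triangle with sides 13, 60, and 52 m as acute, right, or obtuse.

obtuse

Compare the square of the longest side to the sum of squares of the other two: 13² + 52² = 2873 < 3600 = 60².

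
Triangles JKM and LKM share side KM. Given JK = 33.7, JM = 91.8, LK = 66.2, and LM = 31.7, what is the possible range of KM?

58.1 < KM < 97.9

From triangle JKM: |33.7 − 91.8| < KM < 33.7 + 91.8, i.e. 58.1 < KM < 125.5.
From triangle LKM: 34.5 < KM < 97.9.
Both must hold, so KM lies in the intersection.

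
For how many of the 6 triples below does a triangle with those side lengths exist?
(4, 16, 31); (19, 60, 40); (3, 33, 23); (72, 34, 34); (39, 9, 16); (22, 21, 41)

1

(4,16,31): 4+16 ≤ 31 → not valid
(19,40,60): 19+40 ≤ 60 → not valid
(3,23,33): 3+23 ≤ 33 → not valid
(34,34,72): 34+34 ≤ 72 → not valid
(9,16,39): 9+16 ≤ 39 → not valid
(21,22,41): 21+22 > 41 → valid
1 of the 6 triples forms a triangle.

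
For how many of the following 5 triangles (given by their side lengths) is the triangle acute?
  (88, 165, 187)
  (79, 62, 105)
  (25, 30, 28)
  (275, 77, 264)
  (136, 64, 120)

(88,165,187): 88²+165² = 34969 = 187² → right
(79,62,105): 62²+79² = 10085 < 11025 = 105² → obtuse
(25,30,28): 25²+28² = 1409 > 900 = 30² → acute
(275,77,264): 77²+264² = 75625 = 275² → right
(136,64,120): 64²+120² = 18496 = 136² → right
1 of the 5 is acute.

1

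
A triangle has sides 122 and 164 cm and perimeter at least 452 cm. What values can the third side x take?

166 ≤ x < 286 cm

Triangle inequality alone gives 42 < x < 286.
The perimeter condition gives x ≥ 452 − 122 − 164 = 166.
Intersecting the two: 166 ≤ x < 286.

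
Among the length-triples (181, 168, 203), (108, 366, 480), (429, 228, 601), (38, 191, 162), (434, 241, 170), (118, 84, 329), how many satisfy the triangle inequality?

(168,181,203): 168+181 > 203 → valid
(108,366,480): 108+366 ≤ 480 → not valid
(228,429,601): 228+429 > 601 → valid
(38,162,191): 38+162 > 191 → valid
(170,241,434): 170+241 ≤ 434 → not valid
(84,118,329): 84+118 ≤ 329 → not valid
3 of the 6 triples form a triangle.

3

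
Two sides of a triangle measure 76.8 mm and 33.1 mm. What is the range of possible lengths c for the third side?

By the triangle inequality, c must be less than 76.8 + 33.1 = 109.9 and greater than |76.8 − 33.1| = 43.7.

43.7 < c < 109.9 (mm)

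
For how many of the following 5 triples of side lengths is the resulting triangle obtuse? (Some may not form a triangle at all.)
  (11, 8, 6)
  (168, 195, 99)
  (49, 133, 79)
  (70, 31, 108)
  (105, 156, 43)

1

(11,8,6): 6²+8² = 100 < 121 = 11² → obtuse
(168,195,99): 99²+168² = 38025 = 195² → right
(49,133,79): 49+79 ≤ 133, not a triangle
(70,31,108): 31+70 ≤ 108, not a triangle
(105,156,43): 43+105 ≤ 156, not a triangle
1 of the 5 is obtuse.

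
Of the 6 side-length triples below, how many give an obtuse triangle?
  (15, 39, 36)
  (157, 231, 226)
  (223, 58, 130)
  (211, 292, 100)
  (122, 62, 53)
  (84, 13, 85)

(15,39,36): 15²+36² = 1521 = 39² → right
(157,231,226): 157²+226² = 75725 > 53361 = 231² → acute
(223,58,130): 58+130 ≤ 223, not a triangle
(211,292,100): 100²+211² = 54521 < 85264 = 292² → obtuse
(122,62,53): 53+62 ≤ 122, not a triangle
(84,13,85): 13²+84² = 7225 = 85² → right
1 of the 6 is obtuse.

1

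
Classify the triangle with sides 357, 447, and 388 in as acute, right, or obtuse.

acute

Compare the square of the longest side to the sum of squares of the other two: 357² + 388² = 277993 > 199809 = 447².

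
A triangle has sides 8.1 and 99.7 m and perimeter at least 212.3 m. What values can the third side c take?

Triangle inequality alone gives 91.6 < c < 107.8.
The perimeter condition gives c ≥ 212.3 − 8.1 − 99.7 = 104.5.
Intersecting the two: 104.5 ≤ c < 107.8.

104.5 ≤ c < 107.8 m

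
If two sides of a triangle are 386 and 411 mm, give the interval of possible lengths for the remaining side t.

By the triangle inequality, t must be less than 386 + 411 = 797 and greater than |386 − 411| = 25.

25 < t < 797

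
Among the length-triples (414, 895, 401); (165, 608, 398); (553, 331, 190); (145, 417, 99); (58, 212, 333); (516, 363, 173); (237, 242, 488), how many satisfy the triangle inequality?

1

(401,414,895): 401+414 ≤ 895 → not valid
(165,398,608): 165+398 ≤ 608 → not valid
(190,331,553): 190+331 ≤ 553 → not valid
(99,145,417): 99+145 ≤ 417 → not valid
(58,212,333): 58+212 ≤ 333 → not valid
(173,363,516): 173+363 > 516 → valid
(237,242,488): 237+242 ≤ 488 → not valid
1 of the 7 triples forms a triangle.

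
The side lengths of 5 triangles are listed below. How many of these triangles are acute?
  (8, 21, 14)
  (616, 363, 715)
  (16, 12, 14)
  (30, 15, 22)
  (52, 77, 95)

(8,21,14): 8²+14² = 260 < 441 = 21² → obtuse
(616,363,715): 363²+616² = 511225 = 715² → right
(16,12,14): 12²+14² = 340 > 256 = 16² → acute
(30,15,22): 15²+22² = 709 < 900 = 30² → obtuse
(52,77,95): 52²+77² = 8633 < 9025 = 95² → obtuse
1 of the 5 is acute.

1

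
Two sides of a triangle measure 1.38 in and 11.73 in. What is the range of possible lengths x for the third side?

By the triangle inequality, x must be less than 1.38 + 11.73 = 13.11 and greater than |1.38 − 11.73| = 10.35.

10.35 < x < 13.11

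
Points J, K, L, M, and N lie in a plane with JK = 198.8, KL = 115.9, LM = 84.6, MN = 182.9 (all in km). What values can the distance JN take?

0 ≤ JN ≤ 582.2 km

The maximum is all hops collinear in one direction: 198.8 + 115.9 + 84.6 + 182.9 = 582.2.
The longest hop is 198.8; the others sum to 383.4. Since 198.8 ≤ 383.4, the path can fold back on itself completely, so the minimum distance is 0.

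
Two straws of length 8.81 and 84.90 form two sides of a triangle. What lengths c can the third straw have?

By the triangle inequality, c must be less than 8.81 + 84.90 = 93.71 and greater than |8.81 − 84.90| = 76.09.

76.09 < c < 93.71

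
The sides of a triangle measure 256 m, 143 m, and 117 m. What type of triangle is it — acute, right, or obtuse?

obtuse

Compare the square of the longest side to the sum of squares of the other two: 117² + 143² = 34138 < 65536 = 256².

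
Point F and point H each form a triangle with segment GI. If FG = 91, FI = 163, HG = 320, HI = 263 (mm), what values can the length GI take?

72 < GI < 254

From triangle FGI: |91 − 163| < GI < 91 + 163, i.e. 72 < GI < 254.
From triangle HGI: 57 < GI < 583.
Both must hold, so GI lies in the intersection.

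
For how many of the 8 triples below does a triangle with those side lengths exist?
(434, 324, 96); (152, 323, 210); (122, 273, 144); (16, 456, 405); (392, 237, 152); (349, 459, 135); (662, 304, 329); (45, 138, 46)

2

(96,324,434): 96+324 ≤ 434 → not valid
(152,210,323): 152+210 > 323 → valid
(122,144,273): 122+144 ≤ 273 → not valid
(16,405,456): 16+405 ≤ 456 → not valid
(152,237,392): 152+237 ≤ 392 → not valid
(135,349,459): 135+349 > 459 → valid
(304,329,662): 304+329 ≤ 662 → not valid
(45,46,138): 45+46 ≤ 138 → not valid
2 of the 8 triples form a triangle.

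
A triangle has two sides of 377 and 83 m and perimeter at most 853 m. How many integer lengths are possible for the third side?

Triangle inequality: 294 < x < 460. Perimeter ≤ 853 gives x ≤ 853 − 377 − 83 = 393.
So 294 < x ≤ 393; integers 295 through 393: 99 values.

99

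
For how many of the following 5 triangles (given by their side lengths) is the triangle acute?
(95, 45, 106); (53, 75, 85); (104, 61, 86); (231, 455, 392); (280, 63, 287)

(95,45,106): 45²+95² = 11050 < 11236 = 106² → obtuse
(53,75,85): 53²+75² = 8434 > 7225 = 85² → acute
(104,61,86): 61²+86² = 11117 > 10816 = 104² → acute
(231,455,392): 231²+392² = 207025 = 455² → right
(280,63,287): 63²+280² = 82369 = 287² → right
2 of the 5 are acute.

2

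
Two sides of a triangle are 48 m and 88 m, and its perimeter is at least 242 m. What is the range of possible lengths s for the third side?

106 ≤ s < 136 m

Triangle inequality alone gives 40 < s < 136.
The perimeter condition gives s ≥ 242 − 48 − 88 = 106.
Intersecting the two: 106 ≤ s < 136.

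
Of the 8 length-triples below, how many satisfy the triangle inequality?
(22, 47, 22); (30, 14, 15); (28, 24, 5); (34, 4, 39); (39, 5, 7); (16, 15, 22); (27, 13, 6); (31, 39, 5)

(22,22,47): 22+22 ≤ 47 → not valid
(14,15,30): 14+15 ≤ 30 → not valid
(5,24,28): 5+24 > 28 → valid
(4,34,39): 4+34 ≤ 39 → not valid
(5,7,39): 5+7 ≤ 39 → not valid
(15,16,22): 15+16 > 22 → valid
(6,13,27): 6+13 ≤ 27 → not valid
(5,31,39): 5+31 ≤ 39 → not valid
2 of the 8 triples form a triangle.

2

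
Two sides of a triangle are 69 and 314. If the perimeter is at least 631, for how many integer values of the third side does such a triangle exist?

Triangle inequality: 245 < x < 383. Perimeter ≥ 631 gives x ≥ 631 − 69 − 314 = 248.
So 248 ≤ x < 383; integers 248 through 382: 135 values.

135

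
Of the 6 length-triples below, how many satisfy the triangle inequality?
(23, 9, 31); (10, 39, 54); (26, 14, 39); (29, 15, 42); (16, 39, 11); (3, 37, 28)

(9,23,31): 9+23 > 31 → valid
(10,39,54): 10+39 ≤ 54 → not valid
(14,26,39): 14+26 > 39 → valid
(15,29,42): 15+29 > 42 → valid
(11,16,39): 11+16 ≤ 39 → not valid
(3,28,37): 3+28 ≤ 37 → not valid
3 of the 6 triples form a triangle.

3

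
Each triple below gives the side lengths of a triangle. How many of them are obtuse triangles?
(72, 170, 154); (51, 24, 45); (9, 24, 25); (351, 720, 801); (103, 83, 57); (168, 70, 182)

(72,170,154): 72²+154² = 28900 = 170² → right
(51,24,45): 24²+45² = 2601 = 51² → right
(9,24,25): 9²+24² = 657 > 625 = 25² → acute
(351,720,801): 351²+720² = 641601 = 801² → right
(103,83,57): 57²+83² = 10138 < 10609 = 103² → obtuse
(168,70,182): 70²+168² = 33124 = 182² → right
1 of the 6 is obtuse.

1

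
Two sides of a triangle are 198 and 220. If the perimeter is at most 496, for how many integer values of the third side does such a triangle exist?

Triangle inequality: 22 < x < 418. Perimeter ≤ 496 gives x ≤ 496 − 198 − 220 = 78.
So 22 < x ≤ 78; integers 23 through 78: 56 values.

56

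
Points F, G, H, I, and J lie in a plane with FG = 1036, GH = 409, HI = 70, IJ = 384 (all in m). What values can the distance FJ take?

The maximum is all hops collinear in one direction: 1036 + 409 + 70 + 384 = 1899.
The longest hop is 1036; the others sum to 863. Folding the others back against it leaves at least 1036 − 863 = 173.

173 ≤ FJ ≤ 1899 m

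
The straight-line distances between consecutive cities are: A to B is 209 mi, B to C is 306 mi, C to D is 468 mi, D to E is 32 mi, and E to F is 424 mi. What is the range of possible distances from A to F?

0 ≤ AF ≤ 1439 mi

The maximum is all hops collinear in one direction: 209 + 306 + 468 + 32 + 424 = 1439.
The longest hop is 468; the others sum to 971. Since 468 ≤ 971, the path can fold back on itself completely, so the minimum distance is 0.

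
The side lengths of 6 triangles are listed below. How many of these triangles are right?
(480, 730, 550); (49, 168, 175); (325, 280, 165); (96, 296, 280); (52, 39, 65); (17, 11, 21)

(480,730,550): 480²+550² = 532900 = 730² → right
(49,168,175): 49²+168² = 30625 = 175² → right
(325,280,165): 165²+280² = 105625 = 325² → right
(96,296,280): 96²+280² = 87616 = 296² → right
(52,39,65): 39²+52² = 4225 = 65² → right
(17,11,21): 11²+17² = 410 < 441 = 21² → obtuse
5 of the 6 are right.

5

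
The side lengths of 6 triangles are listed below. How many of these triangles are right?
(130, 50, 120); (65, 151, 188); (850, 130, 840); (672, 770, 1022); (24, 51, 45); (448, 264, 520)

5

(130,50,120): 50²+120² = 16900 = 130² → right
(65,151,188): 65²+151² = 27026 < 35344 = 188² → obtuse
(850,130,840): 130²+840² = 722500 = 850² → right
(672,770,1022): 672²+770² = 1044484 = 1022² → right
(24,51,45): 24²+45² = 2601 = 51² → right
(448,264,520): 264²+448² = 270400 = 520² → right
5 of the 6 are right.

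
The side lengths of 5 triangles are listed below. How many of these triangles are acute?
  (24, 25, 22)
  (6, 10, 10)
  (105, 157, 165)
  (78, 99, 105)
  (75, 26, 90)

(24,25,22): 22²+24² = 1060 > 625 = 25² → acute
(6,10,10): 6²+10² = 136 > 100 = 10² → acute
(105,157,165): 105²+157² = 35674 > 27225 = 165² → acute
(78,99,105): 78²+99² = 15885 > 11025 = 105² → acute
(75,26,90): 26²+75² = 6301 < 8100 = 90² → obtuse
4 of the 5 are acute.

4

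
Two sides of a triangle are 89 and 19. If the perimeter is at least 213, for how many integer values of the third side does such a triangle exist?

Triangle inequality: 70 < x < 108. Perimeter ≥ 213 gives x ≥ 213 − 89 − 19 = 105.
So 105 ≤ x < 108; integers 105 through 107: 3 values.

3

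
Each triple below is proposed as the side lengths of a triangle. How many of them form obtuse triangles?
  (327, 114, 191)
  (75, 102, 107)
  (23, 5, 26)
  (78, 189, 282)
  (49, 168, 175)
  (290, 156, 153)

2

(327,114,191): 114+191 ≤ 327, not a triangle
(75,102,107): 75²+102² = 16029 > 11449 = 107² → acute
(23,5,26): 5²+23² = 554 < 676 = 26² → obtuse
(78,189,282): 78+189 ≤ 282, not a triangle
(49,168,175): 49²+168² = 30625 = 175² → right
(290,156,153): 153²+156² = 47745 < 84100 = 290² → obtuse
2 of the 6 are obtuse.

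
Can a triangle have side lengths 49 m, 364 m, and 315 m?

No

The two shorter sides sum to 364, exactly equal to the longest side 364.
That gives only a degenerate (flat) triangle — the inequality must be strict.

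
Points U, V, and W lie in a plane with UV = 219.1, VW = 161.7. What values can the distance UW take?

By the triangle inequality, |219.1 − 161.7| ≤ UW ≤ 219.1 + 161.7.

57.4 ≤ UW ≤ 380.8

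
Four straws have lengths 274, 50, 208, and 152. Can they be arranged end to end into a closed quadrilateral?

A quadrilateral exists iff every side is shorter than the sum of the others — equivalently, the longest side is less than the sum of the rest.
Longest side 274 < 410 (sum of the remaining 3), so yes.

Yes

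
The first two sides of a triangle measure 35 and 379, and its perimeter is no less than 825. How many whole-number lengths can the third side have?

3

Triangle inequality: 344 < x < 414. Perimeter ≥ 825 gives x ≥ 825 − 35 − 379 = 411.
So 411 ≤ x < 414; integers 411 through 413: 3 values.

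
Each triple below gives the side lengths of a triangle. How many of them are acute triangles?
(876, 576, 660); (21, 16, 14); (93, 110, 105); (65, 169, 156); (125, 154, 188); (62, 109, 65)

(876,576,660): 576²+660² = 767376 = 876² → right
(21,16,14): 14²+16² = 452 > 441 = 21² → acute
(93,110,105): 93²+105² = 19674 > 12100 = 110² → acute
(65,169,156): 65²+156² = 28561 = 169² → right
(125,154,188): 125²+154² = 39341 > 35344 = 188² → acute
(62,109,65): 62²+65² = 8069 < 11881 = 109² → obtuse
3 of the 6 are acute.

3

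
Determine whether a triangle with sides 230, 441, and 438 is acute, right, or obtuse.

Compare the square of the longest side to the sum of squares of the other two: 230² + 438² = 244744 > 194481 = 441².

acute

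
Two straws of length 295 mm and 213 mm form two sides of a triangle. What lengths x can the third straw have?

82 < x < 508

By the triangle inequality, x must be less than 295 + 213 = 508 and greater than |295 − 213| = 82.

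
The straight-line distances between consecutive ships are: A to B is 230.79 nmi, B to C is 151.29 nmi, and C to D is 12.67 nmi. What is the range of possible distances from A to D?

The maximum is all hops collinear in one direction: 230.79 + 151.29 + 12.67 = 394.75.
The longest hop is 230.79; the others sum to 163.96. Folding the others back against it leaves at least 230.79 − 163.96 = 66.83.

66.83 ≤ AD ≤ 394.75 nmi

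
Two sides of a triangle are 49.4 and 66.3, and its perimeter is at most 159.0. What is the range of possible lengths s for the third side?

Triangle inequality alone gives 16.9 < s < 115.7.
The perimeter condition gives s ≤ 159.0 − 49.4 − 66.3 = 43.3.
Intersecting the two: 16.9 < s ≤ 43.3.

16.9 < s ≤ 43.3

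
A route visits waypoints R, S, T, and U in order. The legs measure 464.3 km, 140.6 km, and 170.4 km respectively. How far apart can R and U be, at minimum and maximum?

The maximum is all hops collinear in one direction: 464.3 + 140.6 + 170.4 = 775.3.
The longest hop is 464.3; the others sum to 311.0. Folding the others back against it leaves at least 464.3 − 311.0 = 153.3.

153.3 ≤ RU ≤ 775.3 km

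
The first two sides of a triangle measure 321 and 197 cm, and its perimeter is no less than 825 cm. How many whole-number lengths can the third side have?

211

Triangle inequality: 124 < x < 518. Perimeter ≥ 825 gives x ≥ 825 − 321 − 197 = 307.
So 307 ≤ x < 518; integers 307 through 517: 211 values.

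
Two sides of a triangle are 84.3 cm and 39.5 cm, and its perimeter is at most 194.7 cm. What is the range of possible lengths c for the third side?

44.8 < c ≤ 70.9

Triangle inequality alone gives 44.8 < c < 123.8.
The perimeter condition gives c ≤ 194.7 − 84.3 − 39.5 = 70.9.
Intersecting the two: 44.8 < c ≤ 70.9.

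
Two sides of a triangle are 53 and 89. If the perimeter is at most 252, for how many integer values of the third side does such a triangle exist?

Triangle inequality: 36 < x < 142. Perimeter ≤ 252 gives x ≤ 252 − 53 − 89 = 110.
So 36 < x ≤ 110; integers 37 through 110: 74 values.

74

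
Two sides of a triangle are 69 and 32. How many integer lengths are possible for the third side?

The third side lies in the open interval (37, 101).
Integers from 38 to 100 inclusive: 100 − 38 + 1 = 63.

63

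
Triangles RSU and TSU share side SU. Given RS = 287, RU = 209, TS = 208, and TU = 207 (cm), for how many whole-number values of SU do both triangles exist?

From triangle RSU: 78 < SU < 496.
From triangle TSU: 1 < SU < 415.
Intersection: 78 < SU < 415, so integers 79 through 414: 336 values.

336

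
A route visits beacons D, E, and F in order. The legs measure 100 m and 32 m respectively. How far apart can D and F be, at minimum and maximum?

By the triangle inequality, |100 − 32| ≤ DF ≤ 100 + 32.

68 ≤ DF ≤ 132 m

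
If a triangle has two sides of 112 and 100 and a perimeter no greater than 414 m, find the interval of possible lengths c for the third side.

Triangle inequality alone gives 12 < c < 212.
The perimeter condition gives c ≤ 414 − 112 − 100 = 202.
Intersecting the two: 12 < c ≤ 202.

12 < c ≤ 202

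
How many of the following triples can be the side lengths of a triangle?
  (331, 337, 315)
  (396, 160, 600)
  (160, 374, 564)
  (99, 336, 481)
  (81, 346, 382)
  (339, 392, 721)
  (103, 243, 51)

3

(315,331,337): 315+331 > 337 → valid
(160,396,600): 160+396 ≤ 600 → not valid
(160,374,564): 160+374 ≤ 564 → not valid
(99,336,481): 99+336 ≤ 481 → not valid
(81,346,382): 81+346 > 382 → valid
(339,392,721): 339+392 > 721 → valid
(51,103,243): 51+103 ≤ 243 → not valid
3 of the 7 triples form a triangle.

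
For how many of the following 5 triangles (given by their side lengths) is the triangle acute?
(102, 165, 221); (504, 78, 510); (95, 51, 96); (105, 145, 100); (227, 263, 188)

2

(102,165,221): 102²+165² = 37629 < 48841 = 221² → obtuse
(504,78,510): 78²+504² = 260100 = 510² → right
(95,51,96): 51²+95² = 11626 > 9216 = 96² → acute
(105,145,100): 100²+105² = 21025 = 145² → right
(227,263,188): 188²+227² = 86873 > 69169 = 263² → acute
2 of the 5 are acute.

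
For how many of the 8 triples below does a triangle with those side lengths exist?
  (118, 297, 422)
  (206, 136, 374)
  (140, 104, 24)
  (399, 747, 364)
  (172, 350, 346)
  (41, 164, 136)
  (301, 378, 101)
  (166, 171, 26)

(118,297,422): 118+297 ≤ 422 → not valid
(136,206,374): 136+206 ≤ 374 → not valid
(24,104,140): 24+104 ≤ 140 → not valid
(364,399,747): 364+399 > 747 → valid
(172,346,350): 172+346 > 350 → valid
(41,136,164): 41+136 > 164 → valid
(101,301,378): 101+301 > 378 → valid
(26,166,171): 26+166 > 171 → valid
5 of the 8 triples form a triangle.

5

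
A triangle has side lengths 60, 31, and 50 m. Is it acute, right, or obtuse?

obtuse

Compare the square of the longest side to the sum of squares of the other two: 31² + 50² = 3461 < 3600 = 60².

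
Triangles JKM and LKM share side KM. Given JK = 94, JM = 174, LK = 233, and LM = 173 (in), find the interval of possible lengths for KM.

80 < KM < 268

From triangle JKM: |94 − 174| < KM < 94 + 174, i.e. 80 < KM < 268.
From triangle LKM: 60 < KM < 406.
Both must hold, so KM lies in the intersection.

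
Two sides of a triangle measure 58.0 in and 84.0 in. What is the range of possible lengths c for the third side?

26.0 < c < 142.0 (in)

By the triangle inequality, c must be less than 58.0 + 84.0 = 142.0 and greater than |58.0 − 84.0| = 26.0.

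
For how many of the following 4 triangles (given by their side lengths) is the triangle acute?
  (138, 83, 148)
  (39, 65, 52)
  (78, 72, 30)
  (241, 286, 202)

2

(138,83,148): 83²+138² = 25933 > 21904 = 148² → acute
(39,65,52): 39²+52² = 4225 = 65² → right
(78,72,30): 30²+72² = 6084 = 78² → right
(241,286,202): 202²+241² = 98885 > 81796 = 286² → acute
2 of the 4 are acute.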